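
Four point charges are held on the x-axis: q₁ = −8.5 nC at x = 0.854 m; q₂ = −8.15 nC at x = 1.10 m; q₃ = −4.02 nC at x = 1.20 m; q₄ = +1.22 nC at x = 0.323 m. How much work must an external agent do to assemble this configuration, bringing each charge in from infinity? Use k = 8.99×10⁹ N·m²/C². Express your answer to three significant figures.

6.02×10⁻⁶ J

The assembly work is the sum of pairwise potential energies, U = Σ_{i<j} kqᵢqⱼ/rᵢⱼ.
Pair separations: r₁₂ = 0.246 m, r₁₃ = 0.346 m, r₁₄ = 0.531 m, r₂₃ = 0.100 m, r₂₄ = 0.777 m, r₃₄ = 0.877 m.
Summing all 6 pair terms gives U = 6.02×10⁻⁶ J.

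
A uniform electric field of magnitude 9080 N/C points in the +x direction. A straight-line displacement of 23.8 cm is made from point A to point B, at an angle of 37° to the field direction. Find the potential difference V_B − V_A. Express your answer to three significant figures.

-1730 V

Only the component of displacement along E changes the potential: ΔV = −E·d·cosθ.
ΔV = −(9080 V/m)(0.238 m)cos37° = -1730 V.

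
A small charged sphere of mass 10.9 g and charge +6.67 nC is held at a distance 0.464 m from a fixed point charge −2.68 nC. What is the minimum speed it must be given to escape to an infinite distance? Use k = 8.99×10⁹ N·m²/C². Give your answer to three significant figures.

To just escape, total mechanical energy must reach zero at infinity: ½mv²_min + U = 0, so ½mv²_min = −U = |kQq|/r.
|U| = |kQq|/r = (8.99×10⁹ N·m²/C²)(2.68×10⁻⁹)(6.67×10⁻⁹)/(0.464) = 3.46×10⁻⁷ J.
v_min = √(2|U|/m) = √(2·3.46×10⁻⁷/0.0109) = 7.97×10⁻³ m/s.

7.97×10⁻³ m/s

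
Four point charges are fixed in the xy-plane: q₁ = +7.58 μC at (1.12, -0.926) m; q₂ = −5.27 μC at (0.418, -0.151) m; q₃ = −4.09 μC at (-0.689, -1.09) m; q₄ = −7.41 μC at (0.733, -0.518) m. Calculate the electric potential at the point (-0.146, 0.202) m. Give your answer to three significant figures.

Electric potential is a scalar, so the contributions from each charge add algebraically: V = Σ kqᵢ/rᵢ.
Distances from the field point to each charge: r₁ = 1.70 m, r₂ = 0.665 m, r₃ = 1.40 m, r₄ = 1.14 m.
V = k[(7.58×10⁻⁶)/(1.70) + (-5.27×10⁻⁶)/(0.665) + (-4.09×10⁻⁶)/(1.40) + (-7.41×10⁻⁶)/(1.14)] = -1.16×10⁵ V.

-1.16×10⁵ V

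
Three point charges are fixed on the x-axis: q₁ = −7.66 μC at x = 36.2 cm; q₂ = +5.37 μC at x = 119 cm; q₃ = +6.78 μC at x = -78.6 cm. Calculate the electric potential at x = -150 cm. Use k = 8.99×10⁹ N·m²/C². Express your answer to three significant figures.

6.63×10⁴ V

Electric potential is a scalar, so the contributions from each charge add algebraically: V = Σ kqᵢ/rᵢ.
Distances from the field point to each charge: r₁ = 1.86 m, r₂ = 2.69 m, r₃ = 0.714 m.
V = k[(-7.66×10⁻⁶)/(1.86) + (5.37×10⁻⁶)/(2.69) + (6.78×10⁻⁶)/(0.714)] = 6.63×10⁴ V.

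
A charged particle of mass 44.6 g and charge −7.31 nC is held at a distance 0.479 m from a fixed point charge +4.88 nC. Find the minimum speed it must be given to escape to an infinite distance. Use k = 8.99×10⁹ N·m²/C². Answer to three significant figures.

To just escape, total mechanical energy must reach zero at infinity: ½mv²_min + U = 0, so ½mv²_min = −U = |kQq|/r.
|U| = |kQq|/r = (8.99×10⁹ N·m²/C²)(4.88×10⁻⁹)(7.31×10⁻⁹)/(0.479) = 6.70×10⁻⁷ J.
v_min = √(2|U|/m) = √(2·6.70×10⁻⁷/0.0446) = 5.48×10⁻³ m/s.

5.48×10⁻³ m/s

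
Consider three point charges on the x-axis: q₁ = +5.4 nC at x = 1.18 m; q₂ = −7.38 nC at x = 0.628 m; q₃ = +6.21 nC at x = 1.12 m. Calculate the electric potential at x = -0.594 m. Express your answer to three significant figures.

5.64 V

Electric potential is a scalar, so the contributions from each charge add algebraically: V = Σ kqᵢ/rᵢ.
Distances from the field point to each charge: r₁ = 1.77 m, r₂ = 1.22 m, r₃ = 1.71 m.
V = k[(5.40×10⁻⁹)/(1.77) + (-7.38×10⁻⁹)/(1.22) + (6.21×10⁻⁹)/(1.71)] = 5.64 V.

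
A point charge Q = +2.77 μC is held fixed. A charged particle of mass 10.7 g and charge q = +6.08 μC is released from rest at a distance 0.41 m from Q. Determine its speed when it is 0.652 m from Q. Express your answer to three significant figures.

Only the electrostatic force acts, so mechanical energy is conserved: ½mv² = U₁ − U₂ = kQq(1/r₁ − 1/r₂).
U₁ − U₂ = (8.99×10⁹ N·m²/C²)(2.77×10⁻⁶ C)(6.08×10⁻⁶ C)(1/0.410 − 1/0.652) = 0.137 J.
v = √(2·0.137/0.0107) = 5.06 m/s.

5.06 m/s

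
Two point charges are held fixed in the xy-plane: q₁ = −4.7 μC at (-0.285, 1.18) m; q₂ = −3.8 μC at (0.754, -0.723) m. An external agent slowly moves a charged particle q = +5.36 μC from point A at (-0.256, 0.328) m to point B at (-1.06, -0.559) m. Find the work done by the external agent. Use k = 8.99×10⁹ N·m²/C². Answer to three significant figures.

For quasistatic motion the external work equals the change in potential energy: W_ext = qΔV = q(V_B − V_A).
At A: distances to the source charges are 0.852 m, 1.46 m; V_A = Σ kqᵢ/rᵢ = -7.30×10⁴ V.
At B: distances to the source charges are 1.90 m, 1.82 m; V_B = Σ kqᵢ/rᵢ = -4.09×10⁴ V.
ΔV = V_B − V_A = 3.21×10⁴ V.
W_ext = qΔV = (5.36×10⁻⁶ C)(3.21×10⁴ V) = 0.172 J.

0.172 J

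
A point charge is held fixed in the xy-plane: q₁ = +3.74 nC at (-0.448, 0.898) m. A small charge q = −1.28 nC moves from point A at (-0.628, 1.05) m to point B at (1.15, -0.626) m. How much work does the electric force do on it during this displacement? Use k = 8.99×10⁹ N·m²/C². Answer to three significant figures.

The work done by the electric force is W_field = −ΔU = −q(V_B − V_A) = q(V_A − V_B).
At A: distance to the source charge is 0.236 m; V_A = kq₁/r = 143 V.
At B: distance to the source charge is 2.21 m; V_B = kq₁/r = 15.2 V.
ΔV = V_B − V_A = -127 V.
W_field = −qΔV = −(-1.28×10⁻⁹ C)(-127 V) = -1.63×10⁻⁷ J.

-1.63×10⁻⁷ J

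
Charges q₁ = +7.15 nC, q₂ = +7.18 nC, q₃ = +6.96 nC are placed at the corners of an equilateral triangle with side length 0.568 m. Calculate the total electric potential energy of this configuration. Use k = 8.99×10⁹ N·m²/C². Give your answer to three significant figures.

2.39×10⁻⁶ J

The assembly work is the sum of pairwise potential energies, U = Σ_{i<j} kqᵢqⱼ/rᵢⱼ.
All three pair separations equal the side length, 0.568 m.
U = (8.13×10⁻⁷) + (7.88×10⁻⁷) + (7.91×10⁻⁷) = 2.39×10⁻⁶ J.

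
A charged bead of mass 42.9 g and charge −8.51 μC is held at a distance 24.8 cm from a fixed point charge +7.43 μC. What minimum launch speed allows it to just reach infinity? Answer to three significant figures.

To just escape, total mechanical energy must reach zero at infinity: ½mv²_min + U = 0, so ½mv²_min = −U = |kQq|/r.
|U| = |kQq|/r = (8.99×10⁹ N·m²/C²)(7.43×10⁻⁶)(8.51×10⁻⁶)/(0.248) = 2.29 J.
v_min = √(2|U|/m) = √(2·2.29/0.0429) = 10.3 m/s.

10.3 m/s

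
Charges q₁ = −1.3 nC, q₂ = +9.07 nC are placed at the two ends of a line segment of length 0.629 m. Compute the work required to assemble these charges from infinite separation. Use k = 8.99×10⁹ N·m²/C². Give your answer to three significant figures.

-1.69×10⁻⁷ J

The assembly work is the sum of pairwise potential energies, U = Σ_{i<j} kqᵢqⱼ/rᵢⱼ.
The separation is r = 0.629 m.
U = (-1.69×10⁻⁷) = -1.69×10⁻⁷ J.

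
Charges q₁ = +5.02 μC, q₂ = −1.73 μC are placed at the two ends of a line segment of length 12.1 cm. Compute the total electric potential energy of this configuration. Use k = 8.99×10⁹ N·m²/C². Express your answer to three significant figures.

-0.645 J

The assembly work is the sum of pairwise potential energies, U = Σ_{i<j} kqᵢqⱼ/rᵢⱼ.
The separation is r = 0.121 m.
U = (-0.645) = -0.645 J.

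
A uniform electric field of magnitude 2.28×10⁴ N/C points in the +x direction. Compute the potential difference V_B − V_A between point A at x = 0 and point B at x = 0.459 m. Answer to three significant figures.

In a uniform field, potential decreases in the direction of E: V_B − V_A = −E·Δx.
V_B − V_A = −(2.28×10⁴ V/m)(0.459 m) = -1.05×10⁴ V.

-1.05×10⁴ V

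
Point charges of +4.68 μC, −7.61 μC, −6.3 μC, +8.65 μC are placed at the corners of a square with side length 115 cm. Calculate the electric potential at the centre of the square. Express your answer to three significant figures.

The total potential is the scalar sum of each charge's contribution, V = Σ kqᵢ/rᵢ.
The distance from each corner to the centre is a√2/2 = 0.813 m.
V = k[(4.68×10⁻⁶)/(0.813) + (-7.61×10⁻⁶)/(0.813) + (-6.30×10⁻⁶)/(0.813) + (8.65×10⁻⁶)/(0.813)] = -6410 V.

-6410 V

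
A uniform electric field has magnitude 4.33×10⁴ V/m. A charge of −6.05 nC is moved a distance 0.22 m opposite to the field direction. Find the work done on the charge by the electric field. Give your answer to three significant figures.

The potential change for a displacement 0.22 m opposite to the field direction is ΔV = +Ed = 9530 V.
W_field = −qΔV = 5.76×10⁻⁵ J.

5.76×10⁻⁵ J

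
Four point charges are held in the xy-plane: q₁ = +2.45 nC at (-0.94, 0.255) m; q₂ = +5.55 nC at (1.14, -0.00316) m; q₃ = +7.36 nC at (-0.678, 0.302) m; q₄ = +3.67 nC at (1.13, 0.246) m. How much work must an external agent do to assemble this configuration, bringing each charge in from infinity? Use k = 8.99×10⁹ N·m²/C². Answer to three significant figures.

1.77×10⁻⁶ J

The work to assemble the configuration equals its total potential energy, U = Σ kqᵢqⱼ/rᵢⱼ over all pairs.
Pair separations: r₁₂ = 2.10 m, r₁₃ = 0.266 m, r₁₄ = 2.07 m, r₂₃ = 1.84 m, r₂₄ = 0.249 m, r₃₄ = 1.81 m.
Summing all 6 pair terms gives U = 1.77×10⁻⁶ J.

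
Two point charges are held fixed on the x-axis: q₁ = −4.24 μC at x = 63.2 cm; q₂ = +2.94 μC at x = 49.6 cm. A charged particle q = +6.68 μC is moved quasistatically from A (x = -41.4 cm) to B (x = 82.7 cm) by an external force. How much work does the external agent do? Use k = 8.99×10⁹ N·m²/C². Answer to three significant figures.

For quasistatic motion the external work equals the change in potential energy: W_ext = qΔV = q(V_B − V_A).
At A: distances to the source charges are 1.05 m, 0.910 m; V_A = Σ kqᵢ/rᵢ = -7400 V.
At B: distances to the source charges are 0.195 m, 0.331 m; V_B = Σ kqᵢ/rᵢ = -1.16×10⁵ V.
ΔV = V_B − V_A = -1.08×10⁵ V.
W_ext = qΔV = (6.68×10⁻⁶ C)(-1.08×10⁵ V) = -0.723 J.

-0.723 J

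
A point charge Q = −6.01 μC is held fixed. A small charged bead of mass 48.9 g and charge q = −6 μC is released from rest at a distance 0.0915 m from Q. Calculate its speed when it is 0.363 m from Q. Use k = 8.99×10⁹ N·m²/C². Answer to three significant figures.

Only the electrostatic force acts, so mechanical energy is conserved: ½mv² = U₁ − U₂ = kQq(1/r₁ − 1/r₂).
U₁ − U₂ = (8.99×10⁹ N·m²/C²)(-6.01×10⁻⁶ C)(-6.00×10⁻⁶ C)(1/0.0915 − 1/0.363) = 2.65 J.
v = √(2·2.65/0.0489) = 10.4 m/s.

10.4 m/s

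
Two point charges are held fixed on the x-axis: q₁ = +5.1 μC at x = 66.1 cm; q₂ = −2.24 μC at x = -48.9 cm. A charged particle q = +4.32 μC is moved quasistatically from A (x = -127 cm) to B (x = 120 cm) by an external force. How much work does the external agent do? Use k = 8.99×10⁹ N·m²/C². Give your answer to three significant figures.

For quasistatic motion the external work equals the change in potential energy: W_ext = qΔV = q(V_B − V_A).
At A: distances to the source charges are 1.93 m, 0.781 m; V_A = Σ kqᵢ/rᵢ = -2040 V.
At B: distances to the source charges are 0.539 m, 1.69 m; V_B = Σ kqᵢ/rᵢ = 7.31×10⁴ V.
ΔV = V_B − V_A = 7.52×10⁴ V.
W_ext = qΔV = (4.32×10⁻⁶ C)(7.52×10⁴ V) = 0.325 J.

0.325 J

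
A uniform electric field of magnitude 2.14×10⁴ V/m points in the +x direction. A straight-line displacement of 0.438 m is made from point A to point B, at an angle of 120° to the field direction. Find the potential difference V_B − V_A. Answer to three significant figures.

4690 V

Only the component of displacement along E changes the potential: ΔV = −E·d·cosθ.
ΔV = −(2.14×10⁴ V/m)(0.438 m)cos120° = 4690 V.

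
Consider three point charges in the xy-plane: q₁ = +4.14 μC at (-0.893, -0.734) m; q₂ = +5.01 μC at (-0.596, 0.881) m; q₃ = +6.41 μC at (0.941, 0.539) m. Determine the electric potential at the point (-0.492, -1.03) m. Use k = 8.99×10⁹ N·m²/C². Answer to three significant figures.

Electric potential is a scalar, so the contributions from each charge add algebraically: V = Σ kqᵢ/rᵢ.
Distances from the field point to each charge: r₁ = 0.498 m, r₂ = 1.91 m, r₃ = 2.12 m.
V = k[(4.14×10⁻⁶)/(0.498) + (5.01×10⁻⁶)/(1.91) + (6.41×10⁻⁶)/(2.12)] = 1.25×10⁵ V.

1.25×10⁵ V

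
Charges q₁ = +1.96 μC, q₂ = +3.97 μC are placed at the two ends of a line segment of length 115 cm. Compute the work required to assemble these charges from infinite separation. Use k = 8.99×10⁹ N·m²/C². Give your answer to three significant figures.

The assembly work is the sum of pairwise potential energies, U = Σ_{i<j} kqᵢqⱼ/rᵢⱼ.
The separation is r = 1.15 m.
U = (0.0608) = 0.0608 J.

0.0608 J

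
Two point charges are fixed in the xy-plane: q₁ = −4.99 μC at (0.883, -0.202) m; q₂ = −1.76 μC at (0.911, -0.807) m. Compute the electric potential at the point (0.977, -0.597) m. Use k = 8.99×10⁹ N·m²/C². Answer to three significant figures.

The total potential is the scalar sum of each charge's contribution, V = Σ kqᵢ/rᵢ.
Distances from the field point to each charge: r₁ = 0.406 m, r₂ = 0.220 m.
V = k[(-4.99×10⁻⁶)/(0.406) + (-1.76×10⁻⁶)/(0.220)] = -1.82×10⁵ V.

-1.82×10⁵ V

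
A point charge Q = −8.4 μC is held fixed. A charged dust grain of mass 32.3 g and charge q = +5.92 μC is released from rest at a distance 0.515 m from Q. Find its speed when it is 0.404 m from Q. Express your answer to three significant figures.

3.84 m/s

Only the electrostatic force acts, so mechanical energy is conserved: ½mv² = U₁ − U₂ = kQq(1/r₁ − 1/r₂).
U₁ − U₂ = (8.99×10⁹ N·m²/C²)(-8.40×10⁻⁶ C)(5.92×10⁻⁶ C)(1/0.515 − 1/0.404) = 0.239 J.
v = √(2·0.239/0.0323) = 3.84 m/s.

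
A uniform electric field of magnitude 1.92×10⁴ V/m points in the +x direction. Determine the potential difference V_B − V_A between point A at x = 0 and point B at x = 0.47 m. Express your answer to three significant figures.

In a uniform field, potential decreases in the direction of E: V_B − V_A = −E·Δx.
V_B − V_A = −(1.92×10⁴ V/m)(0.470 m) = -9020 V.

-9020 V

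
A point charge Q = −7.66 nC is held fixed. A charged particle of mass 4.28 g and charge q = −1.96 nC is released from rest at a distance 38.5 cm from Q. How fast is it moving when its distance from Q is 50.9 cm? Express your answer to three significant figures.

Only the electrostatic force acts, so mechanical energy is conserved: ½mv² = U₁ − U₂ = kQq(1/r₁ − 1/r₂).
U₁ − U₂ = (8.99×10⁹ N·m²/C²)(-7.66×10⁻⁹ C)(-1.96×10⁻⁹ C)(1/0.385 − 1/0.509) = 8.54×10⁻⁸ J.
v = √(2·8.54×10⁻⁸/4.28×10⁻³) = 6.32×10⁻³ m/s.

6.32×10⁻³ m/s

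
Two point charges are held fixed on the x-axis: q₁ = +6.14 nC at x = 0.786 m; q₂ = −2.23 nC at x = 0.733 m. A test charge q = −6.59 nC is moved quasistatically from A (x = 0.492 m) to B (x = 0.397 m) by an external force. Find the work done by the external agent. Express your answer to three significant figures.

1.47×10⁻⁷ J

For quasistatic motion the external work equals the change in potential energy: W_ext = qΔV = q(V_B − V_A).
At A: distances to the source charges are 0.294 m, 0.241 m; V_A = Σ kqᵢ/rᵢ = 105 V.
At B: distances to the source charges are 0.389 m, 0.336 m; V_B = Σ kqᵢ/rᵢ = 82.2 V.
ΔV = V_B − V_A = -22.3 V.
W_ext = qΔV = (-6.59×10⁻⁹ C)(-22.3 V) = 1.47×10⁻⁷ J.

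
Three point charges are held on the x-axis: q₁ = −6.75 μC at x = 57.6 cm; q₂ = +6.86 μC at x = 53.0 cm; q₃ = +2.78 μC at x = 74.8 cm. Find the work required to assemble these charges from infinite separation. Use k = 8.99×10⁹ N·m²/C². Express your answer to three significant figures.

-9.24 J

The work to assemble the configuration equals its total potential energy, U = Σ kqᵢqⱼ/rᵢⱼ over all pairs.
Pair separations: r₁₂ = 0.0460 m, r₁₃ = 0.172 m, r₂₃ = 0.218 m.
U = (-9.05) + (-0.981) + (0.786) = -9.24 J.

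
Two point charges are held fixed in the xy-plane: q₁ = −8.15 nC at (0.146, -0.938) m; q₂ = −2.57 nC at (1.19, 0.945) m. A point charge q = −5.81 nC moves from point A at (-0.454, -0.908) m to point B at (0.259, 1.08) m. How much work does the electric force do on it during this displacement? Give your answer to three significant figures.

4.09×10⁻⁷ J

The work done by the electric force is W_field = −ΔU = −q(V_B − V_A) = q(V_A − V_B).
At A: distances to the source charges are 0.601 m, 2.48 m; V_A = Σ kqᵢ/rᵢ = -131 V.
At B: distances to the source charges are 2.02 m, 0.941 m; V_B = Σ kqᵢ/rᵢ = -60.8 V.
ΔV = V_B − V_A = 70.5 V.
W_field = −qΔV = −(-5.81×10⁻⁹ C)(70.5 V) = 4.09×10⁻⁷ J.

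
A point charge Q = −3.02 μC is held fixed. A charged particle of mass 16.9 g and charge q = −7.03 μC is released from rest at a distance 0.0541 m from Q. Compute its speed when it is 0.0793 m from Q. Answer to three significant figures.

Only the electrostatic force acts, so mechanical energy is conserved: ½mv² = U₁ − U₂ = kQq(1/r₁ − 1/r₂).
U₁ − U₂ = (8.99×10⁹ N·m²/C²)(-3.02×10⁻⁶ C)(-7.03×10⁻⁶ C)(1/0.0541 − 1/0.0793) = 1.12 J.
v = √(2·1.12/0.0169) = 11.5 m/s.

11.5 m/s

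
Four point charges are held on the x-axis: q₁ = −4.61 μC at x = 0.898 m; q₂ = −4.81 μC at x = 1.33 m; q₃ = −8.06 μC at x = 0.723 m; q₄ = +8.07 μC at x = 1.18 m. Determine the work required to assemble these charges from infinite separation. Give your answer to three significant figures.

The assembly work is the sum of pairwise potential energies, U = Σ_{i<j} kqᵢqⱼ/rᵢⱼ.
Pair separations: r₁₂ = 0.432 m, r₁₃ = 0.175 m, r₁₄ = 0.282 m, r₂₃ = 0.607 m, r₂₄ = 0.150 m, r₃₄ = 0.457 m.
Summing all 6 pair terms gives U = -1.85 J.

-1.85 J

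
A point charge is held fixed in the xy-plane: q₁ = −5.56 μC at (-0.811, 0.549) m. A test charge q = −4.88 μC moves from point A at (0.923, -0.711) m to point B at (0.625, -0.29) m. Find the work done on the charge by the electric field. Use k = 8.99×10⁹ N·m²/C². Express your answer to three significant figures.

-0.0329 J

The work done by the electric force is W_field = −ΔU = −q(V_B − V_A) = q(V_A − V_B).
At A: distance to the source charge is 2.14 m; V_A = kq₁/r = -2.33×10⁴ V.
At B: distance to the source charge is 1.66 m; V_B = kq₁/r = -3.01×10⁴ V.
ΔV = V_B − V_A = -6730 V.
W_field = −qΔV = −(-4.88×10⁻⁶ C)(-6730 V) = -0.0329 J.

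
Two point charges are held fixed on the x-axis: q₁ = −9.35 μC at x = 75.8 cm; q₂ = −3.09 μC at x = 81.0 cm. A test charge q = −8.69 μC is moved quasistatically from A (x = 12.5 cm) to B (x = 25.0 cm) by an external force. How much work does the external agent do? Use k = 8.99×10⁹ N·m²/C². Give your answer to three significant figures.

0.363 J

For quasistatic motion the external work equals the change in potential energy: W_ext = qΔV = q(V_B − V_A).
At A: distances to the source charges are 0.633 m, 0.685 m; V_A = Σ kqᵢ/rᵢ = -1.73×10⁵ V.
At B: distances to the source charges are 0.508 m, 0.560 m; V_B = Σ kqᵢ/rᵢ = -2.15×10⁵ V.
ΔV = V_B − V_A = -4.17×10⁴ V.
W_ext = qΔV = (-8.69×10⁻⁶ C)(-4.17×10⁴ V) = 0.363 J.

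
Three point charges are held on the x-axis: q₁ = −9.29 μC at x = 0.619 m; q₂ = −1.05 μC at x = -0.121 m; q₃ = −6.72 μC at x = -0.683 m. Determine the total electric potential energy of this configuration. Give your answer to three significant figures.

0.662 J

The work to assemble the configuration equals its total potential energy, U = Σ kqᵢqⱼ/rᵢⱼ over all pairs.
Pair separations: r₁₂ = 0.740 m, r₁₃ = 1.30 m, r₂₃ = 0.562 m.
U = (0.119) + (0.431) + (0.113) = 0.662 J.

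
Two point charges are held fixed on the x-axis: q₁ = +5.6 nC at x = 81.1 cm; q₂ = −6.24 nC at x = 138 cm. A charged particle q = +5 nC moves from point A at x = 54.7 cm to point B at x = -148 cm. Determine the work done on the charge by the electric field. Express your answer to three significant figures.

6.05×10⁻⁷ J

The work done by the electric force is W_field = −ΔU = −q(V_B − V_A) = q(V_A − V_B).
At A: distances to the source charges are 0.264 m, 0.833 m; V_A = Σ kqᵢ/rᵢ = 123 V.
At B: distances to the source charges are 2.29 m, 2.86 m; V_B = Σ kqᵢ/rᵢ = 2.36 V.
ΔV = V_B − V_A = -121 V.
W_field = −qΔV = −(5.00×10⁻⁹ C)(-121 V) = 6.05×10⁻⁷ J.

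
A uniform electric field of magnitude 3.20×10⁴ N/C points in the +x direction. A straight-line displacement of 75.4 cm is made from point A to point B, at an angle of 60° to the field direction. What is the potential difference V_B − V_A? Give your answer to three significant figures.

-1.21×10⁴ V

Only the component of displacement along E changes the potential: ΔV = −E·d·cosθ.
ΔV = −(3.20×10⁴ V/m)(0.754 m)cos60° = -1.21×10⁴ V.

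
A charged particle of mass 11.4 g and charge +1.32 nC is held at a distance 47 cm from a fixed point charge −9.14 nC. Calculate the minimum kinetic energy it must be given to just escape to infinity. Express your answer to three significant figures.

To just escape, total mechanical energy must reach zero at infinity: ½mv²_min + U = 0, so ½mv²_min = −U = |kQq|/r.
|U| = |kQq|/r = (8.99×10⁹ N·m²/C²)(9.14×10⁻⁹)(1.32×10⁻⁹)/(0.470) = 2.31×10⁻⁷ J.

2.31×10⁻⁷ J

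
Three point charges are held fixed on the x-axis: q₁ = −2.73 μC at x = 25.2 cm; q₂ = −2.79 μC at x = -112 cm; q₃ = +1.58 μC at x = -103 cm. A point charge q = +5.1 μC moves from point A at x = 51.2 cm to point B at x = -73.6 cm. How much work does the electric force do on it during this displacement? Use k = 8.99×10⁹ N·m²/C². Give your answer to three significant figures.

-0.299 J

The work done by the electric force is W_field = −ΔU = −q(V_B − V_A) = q(V_A − V_B).
At A: distances to the source charges are 0.260 m, 1.63 m, 1.54 m; V_A = Σ kqᵢ/rᵢ = -1.01×10⁵ V.
At B: distances to the source charges are 0.988 m, 0.384 m, 0.294 m; V_B = Σ kqᵢ/rᵢ = -4.18×10⁴ V.
ΔV = V_B − V_A = 5.87×10⁴ V.
W_field = −qΔV = −(5.10×10⁻⁶ C)(5.87×10⁴ V) = -0.299 J.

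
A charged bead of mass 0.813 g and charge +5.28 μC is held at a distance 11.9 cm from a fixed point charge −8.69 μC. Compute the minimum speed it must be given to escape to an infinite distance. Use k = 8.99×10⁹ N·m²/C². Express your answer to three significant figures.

92.3 m/s

To just escape, total mechanical energy must reach zero at infinity: ½mv²_min + U = 0, so ½mv²_min = −U = |kQq|/r.
|U| = |kQq|/r = (8.99×10⁹ N·m²/C²)(8.69×10⁻⁶)(5.28×10⁻⁶)/(0.119) = 3.47 J.
v_min = √(2|U|/m) = √(2·3.47/8.13×10⁻⁴) = 92.3 m/s.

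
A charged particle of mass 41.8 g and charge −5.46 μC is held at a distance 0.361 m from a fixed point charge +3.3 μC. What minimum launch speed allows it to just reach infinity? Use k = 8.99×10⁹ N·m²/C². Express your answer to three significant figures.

To just escape, total mechanical energy must reach zero at infinity: ½mv²_min + U = 0, so ½mv²_min = −U = |kQq|/r.
|U| = |kQq|/r = (8.99×10⁹ N·m²/C²)(3.30×10⁻⁶)(5.46×10⁻⁶)/(0.361) = 0.449 J.
v_min = √(2|U|/m) = √(2·0.449/0.0418) = 4.63 m/s.

4.63 m/s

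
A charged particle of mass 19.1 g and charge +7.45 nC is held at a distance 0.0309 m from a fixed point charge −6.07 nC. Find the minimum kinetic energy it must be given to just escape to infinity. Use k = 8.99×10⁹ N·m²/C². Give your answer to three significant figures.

To just escape, total mechanical energy must reach zero at infinity: ½mv²_min + U = 0, so ½mv²_min = −U = |kQq|/r.
|U| = |kQq|/r = (8.99×10⁹ N·m²/C²)(6.07×10⁻⁹)(7.45×10⁻⁹)/(0.0309) = 1.32×10⁻⁵ J.

1.32×10⁻⁵ J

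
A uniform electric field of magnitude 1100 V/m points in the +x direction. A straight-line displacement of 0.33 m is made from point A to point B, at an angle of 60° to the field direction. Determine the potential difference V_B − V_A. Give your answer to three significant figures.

Only the component of displacement along E changes the potential: ΔV = −E·d·cosθ.
ΔV = −(1100 V/m)(0.330 m)cos60° = -182 V.

-182 V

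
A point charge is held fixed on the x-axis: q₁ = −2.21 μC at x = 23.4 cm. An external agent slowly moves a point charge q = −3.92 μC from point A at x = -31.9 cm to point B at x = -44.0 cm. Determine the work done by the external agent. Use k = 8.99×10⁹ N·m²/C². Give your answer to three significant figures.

For quasistatic motion the external work equals the change in potential energy: W_ext = qΔV = q(V_B − V_A).
At A: distance to the source charge is 0.553 m; V_A = kq₁/r = -3.59×10⁴ V.
At B: distance to the source charge is 0.674 m; V_B = kq₁/r = -2.95×10⁴ V.
ΔV = V_B − V_A = 6450 V.
W_ext = qΔV = (-3.92×10⁻⁶ C)(6450 V) = -0.0253 J.

-0.0253 J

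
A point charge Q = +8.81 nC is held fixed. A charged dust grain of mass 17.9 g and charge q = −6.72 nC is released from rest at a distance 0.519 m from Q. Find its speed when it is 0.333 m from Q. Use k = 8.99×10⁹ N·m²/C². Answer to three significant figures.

8.00×10⁻³ m/s

Only the electrostatic force acts, so mechanical energy is conserved: ½mv² = U₁ − U₂ = kQq(1/r₁ − 1/r₂).
U₁ − U₂ = (8.99×10⁹ N·m²/C²)(8.81×10⁻⁹ C)(-6.72×10⁻⁹ C)(1/0.519 − 1/0.333) = 5.73×10⁻⁷ J.
v = √(2·5.73×10⁻⁷/0.0179) = 8.00×10⁻³ m/s.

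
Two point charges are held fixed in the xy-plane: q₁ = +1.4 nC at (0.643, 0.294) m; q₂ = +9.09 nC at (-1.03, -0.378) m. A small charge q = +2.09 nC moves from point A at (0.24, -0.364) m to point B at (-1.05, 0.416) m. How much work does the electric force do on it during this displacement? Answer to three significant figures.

-6.20×10⁻⁸ J

The work done by the electric force is W_field = −ΔU = −q(V_B − V_A) = q(V_A − V_B).
At A: distances to the source charges are 0.772 m, 1.27 m; V_A = Σ kqᵢ/rᵢ = 80.7 V.
At B: distances to the source charges are 1.70 m, 0.794 m; V_B = Σ kqᵢ/rᵢ = 110 V.
ΔV = V_B − V_A = 29.6 V.
W_field = −qΔV = −(2.09×10⁻⁹ C)(29.6 V) = -6.20×10⁻⁸ J.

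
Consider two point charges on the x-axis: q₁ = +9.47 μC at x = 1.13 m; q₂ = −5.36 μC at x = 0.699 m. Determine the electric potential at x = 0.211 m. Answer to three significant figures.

Electric potential is a scalar, so the contributions from each charge add algebraically: V = Σ kqᵢ/rᵢ.
Distances from the field point to each charge: r₁ = 0.919 m, r₂ = 0.488 m.
V = k[(9.47×10⁻⁶)/(0.919) + (-5.36×10⁻⁶)/(0.488)] = -6100 V.

-6100 V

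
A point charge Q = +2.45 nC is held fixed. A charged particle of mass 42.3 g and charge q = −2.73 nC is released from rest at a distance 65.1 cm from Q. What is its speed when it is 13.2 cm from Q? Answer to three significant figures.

Only the electrostatic force acts, so mechanical energy is conserved: ½mv² = U₁ − U₂ = kQq(1/r₁ − 1/r₂).
U₁ − U₂ = (8.99×10⁹ N·m²/C²)(2.45×10⁻⁹ C)(-2.73×10⁻⁹ C)(1/0.651 − 1/0.132) = 3.63×10⁻⁷ J.
v = √(2·3.63×10⁻⁷/0.0423) = 4.14×10⁻³ m/s.

4.14×10⁻³ m/s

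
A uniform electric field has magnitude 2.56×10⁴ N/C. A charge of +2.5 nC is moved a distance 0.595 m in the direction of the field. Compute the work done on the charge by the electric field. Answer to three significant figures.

The potential change for a displacement 0.595 m in the direction of the field is ΔV = −Ed = -1.52×10⁴ V.
W_field = −qΔV = 3.81×10⁻⁵ J.

3.81×10⁻⁵ J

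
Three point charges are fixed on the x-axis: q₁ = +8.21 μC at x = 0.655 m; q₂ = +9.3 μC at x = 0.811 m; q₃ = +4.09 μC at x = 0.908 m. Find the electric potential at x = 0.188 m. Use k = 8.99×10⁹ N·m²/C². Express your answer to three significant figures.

3.43×10⁵ V

Electric potential is a scalar, so the contributions from each charge add algebraically: V = Σ kqᵢ/rᵢ.
Distances from the field point to each charge: r₁ = 0.467 m, r₂ = 0.623 m, r₃ = 0.720 m.
V = k[(8.21×10⁻⁶)/(0.467) + (9.30×10⁻⁶)/(0.623) + (4.09×10⁻⁶)/(0.720)] = 3.43×10⁵ V.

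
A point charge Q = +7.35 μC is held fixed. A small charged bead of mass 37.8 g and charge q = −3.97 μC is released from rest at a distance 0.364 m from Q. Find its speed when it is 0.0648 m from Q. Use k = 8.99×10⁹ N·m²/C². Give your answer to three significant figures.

Only the electrostatic force acts, so mechanical energy is conserved: ½mv² = U₁ − U₂ = kQq(1/r₁ − 1/r₂).
U₁ − U₂ = (8.99×10⁹ N·m²/C²)(7.35×10⁻⁶ C)(-3.97×10⁻⁶ C)(1/0.364 − 1/0.0648) = 3.33 J.
v = √(2·3.33/0.0378) = 13.3 m/s.

13.3 m/s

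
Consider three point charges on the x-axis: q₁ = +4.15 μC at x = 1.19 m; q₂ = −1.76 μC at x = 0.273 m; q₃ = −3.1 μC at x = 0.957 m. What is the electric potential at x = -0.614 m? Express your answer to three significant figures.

The total potential is the scalar sum of each charge's contribution, V = Σ kqᵢ/rᵢ.
Distances from the field point to each charge: r₁ = 1.80 m, r₂ = 0.887 m, r₃ = 1.57 m.
V = k[(4.15×10⁻⁶)/(1.80) + (-1.76×10⁻⁶)/(0.887) + (-3.10×10⁻⁶)/(1.57)] = -1.49×10⁴ V.

-1.49×10⁴ V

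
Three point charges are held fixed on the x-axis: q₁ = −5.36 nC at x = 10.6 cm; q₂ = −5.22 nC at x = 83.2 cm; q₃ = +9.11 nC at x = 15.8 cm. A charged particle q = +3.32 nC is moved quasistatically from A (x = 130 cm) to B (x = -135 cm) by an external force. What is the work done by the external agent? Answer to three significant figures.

For quasistatic motion the external work equals the change in potential energy: W_ext = qΔV = q(V_B − V_A).
At A: distances to the source charges are 1.19 m, 0.468 m, 1.14 m; V_A = Σ kqᵢ/rᵢ = -68.9 V.
At B: distances to the source charges are 1.46 m, 2.18 m, 1.51 m; V_B = Σ kqᵢ/rᵢ = -0.292 V.
ΔV = V_B − V_A = 68.6 V.
W_ext = qΔV = (3.32×10⁻⁹ C)(68.6 V) = 2.28×10⁻⁷ J.

2.28×10⁻⁷ J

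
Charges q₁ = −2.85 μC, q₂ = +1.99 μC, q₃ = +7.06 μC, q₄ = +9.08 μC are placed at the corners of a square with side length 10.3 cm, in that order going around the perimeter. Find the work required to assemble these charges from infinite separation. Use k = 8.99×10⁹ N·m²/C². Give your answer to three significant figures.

The work to assemble the configuration equals its total potential energy, U = Σ kqᵢqⱼ/rᵢⱼ over all pairs.
The four side pairs have separation 0.103 m and the two diagonal pairs 0.146 m.
Summing all 6 pair terms gives U = 3.94 J.

3.94 J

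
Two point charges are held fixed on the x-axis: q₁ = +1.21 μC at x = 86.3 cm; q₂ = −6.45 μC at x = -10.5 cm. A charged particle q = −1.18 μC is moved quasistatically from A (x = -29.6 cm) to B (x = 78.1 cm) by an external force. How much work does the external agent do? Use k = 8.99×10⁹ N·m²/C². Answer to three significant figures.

-0.426 J

For quasistatic motion the external work equals the change in potential energy: W_ext = qΔV = q(V_B − V_A).
At A: distances to the source charges are 1.16 m, 0.191 m; V_A = Σ kqᵢ/rᵢ = -2.94×10⁵ V.
At B: distances to the source charges are 0.0820 m, 0.886 m; V_B = Σ kqᵢ/rᵢ = 6.72×10⁴ V.
ΔV = V_B − V_A = 3.61×10⁵ V.
W_ext = qΔV = (-1.18×10⁻⁶ C)(3.61×10⁵ V) = -0.426 J.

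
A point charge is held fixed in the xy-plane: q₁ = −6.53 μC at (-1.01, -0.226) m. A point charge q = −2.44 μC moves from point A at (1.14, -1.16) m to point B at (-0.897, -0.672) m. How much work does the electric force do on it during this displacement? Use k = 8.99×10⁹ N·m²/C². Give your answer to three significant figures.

The work done by the electric force is W_field = −ΔU = −q(V_B − V_A) = q(V_A − V_B).
At A: distance to the source charge is 2.34 m; V_A = kq₁/r = -2.50×10⁴ V.
At B: distance to the source charge is 0.460 m; V_B = kq₁/r = -1.28×10⁵ V.
ΔV = V_B − V_A = -1.03×10⁵ V.
W_field = −qΔV = −(-2.44×10⁻⁶ C)(-1.03×10⁵ V) = -0.250 J.

-0.250 J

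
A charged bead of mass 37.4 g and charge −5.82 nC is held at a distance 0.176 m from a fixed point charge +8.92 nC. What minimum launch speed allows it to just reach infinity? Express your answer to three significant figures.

0.0119 m/s

To just escape, total mechanical energy must reach zero at infinity: ½mv²_min + U = 0, so ½mv²_min = −U = |kQq|/r.
|U| = |kQq|/r = (8.99×10⁹ N·m²/C²)(8.92×10⁻⁹)(5.82×10⁻⁹)/(0.176) = 2.65×10⁻⁶ J.
v_min = √(2|U|/m) = √(2·2.65×10⁻⁶/0.0374) = 0.0119 m/s.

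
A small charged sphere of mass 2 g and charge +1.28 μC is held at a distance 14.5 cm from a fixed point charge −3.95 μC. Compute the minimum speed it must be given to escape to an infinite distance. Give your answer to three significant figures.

To just escape, total mechanical energy must reach zero at infinity: ½mv²_min + U = 0, so ½mv²_min = −U = |kQq|/r.
|U| = |kQq|/r = (8.99×10⁹ N·m²/C²)(3.95×10⁻⁶)(1.28×10⁻⁶)/(0.145) = 0.313 J.
v_min = √(2|U|/m) = √(2·0.313/2.00×10⁻³) = 17.7 m/s.

17.7 m/s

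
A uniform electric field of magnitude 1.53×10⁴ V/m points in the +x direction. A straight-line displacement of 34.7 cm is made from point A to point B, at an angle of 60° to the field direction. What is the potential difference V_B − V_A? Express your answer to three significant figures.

-2650 V

Only the component of displacement along E changes the potential: ΔV = −E·d·cosθ.
ΔV = −(1.53×10⁴ V/m)(0.347 m)cos60° = -2650 V.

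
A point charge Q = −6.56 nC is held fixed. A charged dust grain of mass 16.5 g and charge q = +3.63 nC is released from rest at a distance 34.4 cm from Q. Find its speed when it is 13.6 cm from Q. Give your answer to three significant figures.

0.0107 m/s

Only the electrostatic force acts, so mechanical energy is conserved: ½mv² = U₁ − U₂ = kQq(1/r₁ − 1/r₂).
U₁ − U₂ = (8.99×10⁹ N·m²/C²)(-6.56×10⁻⁹ C)(3.63×10⁻⁹ C)(1/0.344 − 1/0.136) = 9.52×10⁻⁷ J.
v = √(2·9.52×10⁻⁷/0.0165) = 0.0107 m/s.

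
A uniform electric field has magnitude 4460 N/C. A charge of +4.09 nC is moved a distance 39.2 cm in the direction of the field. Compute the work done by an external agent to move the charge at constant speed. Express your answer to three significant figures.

The potential change for a displacement 39.2 cm in the direction of the field is ΔV = −Ed = -1750 V.
W_ext = qΔV = -7.15×10⁻⁶ J.

-7.15×10⁻⁶ J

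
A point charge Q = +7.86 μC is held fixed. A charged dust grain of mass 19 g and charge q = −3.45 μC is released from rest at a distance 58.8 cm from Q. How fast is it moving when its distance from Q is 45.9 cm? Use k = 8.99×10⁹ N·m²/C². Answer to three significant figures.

3.50 m/s

Only the electrostatic force acts, so mechanical energy is conserved: ½mv² = U₁ − U₂ = kQq(1/r₁ − 1/r₂).
U₁ − U₂ = (8.99×10⁹ N·m²/C²)(7.86×10⁻⁶ C)(-3.45×10⁻⁶ C)(1/0.588 − 1/0.459) = 0.117 J.
v = √(2·0.117/0.0190) = 3.50 m/s.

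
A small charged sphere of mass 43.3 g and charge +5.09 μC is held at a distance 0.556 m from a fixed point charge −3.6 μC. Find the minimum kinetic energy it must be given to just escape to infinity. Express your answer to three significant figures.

To just escape, total mechanical energy must reach zero at infinity: ½mv²_min + U = 0, so ½mv²_min = −U = |kQq|/r.
|U| = |kQq|/r = (8.99×10⁹ N·m²/C²)(3.60×10⁻⁶)(5.09×10⁻⁶)/(0.556) = 0.296 J.

0.296 J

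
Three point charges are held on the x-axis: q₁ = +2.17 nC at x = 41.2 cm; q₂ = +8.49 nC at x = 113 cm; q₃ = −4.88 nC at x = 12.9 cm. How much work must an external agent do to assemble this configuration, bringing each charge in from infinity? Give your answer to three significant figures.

The assembly work is the sum of pairwise potential energies, U = Σ_{i<j} kqᵢqⱼ/rᵢⱼ.
Pair separations: r₁₂ = 0.718 m, r₁₃ = 0.283 m, r₂₃ = 1.00 m.
U = (2.31×10⁻⁷) + (-3.36×10⁻⁷) + (-3.72×10⁻⁷) = -4.78×10⁻⁷ J.

-4.78×10⁻⁷ J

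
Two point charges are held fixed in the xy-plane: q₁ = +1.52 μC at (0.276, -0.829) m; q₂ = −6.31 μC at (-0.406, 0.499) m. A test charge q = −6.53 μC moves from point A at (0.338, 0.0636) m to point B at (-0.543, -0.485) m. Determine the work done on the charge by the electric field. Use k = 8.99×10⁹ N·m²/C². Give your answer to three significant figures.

0.0576 J

The work done by the electric force is W_field = −ΔU = −q(V_B − V_A) = q(V_A − V_B).
At A: distances to the source charges are 0.895 m, 0.862 m; V_A = Σ kqᵢ/rᵢ = -5.05×10⁴ V.
At B: distances to the source charges are 0.888 m, 0.993 m; V_B = Σ kqᵢ/rᵢ = -4.17×10⁴ V.
ΔV = V_B − V_A = 8820 V.
W_field = −qΔV = −(-6.53×10⁻⁶ C)(8820 V) = 0.0576 J.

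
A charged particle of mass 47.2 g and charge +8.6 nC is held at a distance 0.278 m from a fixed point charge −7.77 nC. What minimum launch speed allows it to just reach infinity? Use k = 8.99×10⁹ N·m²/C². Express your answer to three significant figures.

To just escape, total mechanical energy must reach zero at infinity: ½mv²_min + U = 0, so ½mv²_min = −U = |kQq|/r.
|U| = |kQq|/r = (8.99×10⁹ N·m²/C²)(7.77×10⁻⁹)(8.60×10⁻⁹)/(0.278) = 2.16×10⁻⁶ J.
v_min = √(2|U|/m) = √(2·2.16×10⁻⁶/0.0472) = 9.57×10⁻³ m/s.

9.57×10⁻³ m/s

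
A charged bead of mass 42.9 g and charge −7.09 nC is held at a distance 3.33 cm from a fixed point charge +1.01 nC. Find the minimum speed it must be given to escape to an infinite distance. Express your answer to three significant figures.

9.49×10⁻³ m/s

To just escape, total mechanical energy must reach zero at infinity: ½mv²_min + U = 0, so ½mv²_min = −U = |kQq|/r.
|U| = |kQq|/r = (8.99×10⁹ N·m²/C²)(1.01×10⁻⁹)(7.09×10⁻⁹)/(0.0333) = 1.93×10⁻⁶ J.
v_min = √(2|U|/m) = √(2·1.93×10⁻⁶/0.0429) = 9.49×10⁻³ m/s.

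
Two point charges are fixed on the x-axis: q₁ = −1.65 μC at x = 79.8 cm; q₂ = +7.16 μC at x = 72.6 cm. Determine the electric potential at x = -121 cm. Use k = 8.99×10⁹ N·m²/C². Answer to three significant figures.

2.59×10⁴ V

Electric potential is a scalar, so the contributions from each charge add algebraically: V = Σ kqᵢ/rᵢ.
Distances from the field point to each charge: r₁ = 2.01 m, r₂ = 1.94 m.
V = k[(-1.65×10⁻⁶)/(2.01) + (7.16×10⁻⁶)/(1.94)] = 2.59×10⁴ V.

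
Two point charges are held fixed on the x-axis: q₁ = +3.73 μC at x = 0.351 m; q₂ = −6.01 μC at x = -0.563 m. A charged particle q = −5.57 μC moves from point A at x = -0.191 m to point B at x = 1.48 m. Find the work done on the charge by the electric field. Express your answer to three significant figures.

The work done by the electric force is W_field = −ΔU = −q(V_B − V_A) = q(V_A − V_B).
At A: distances to the source charges are 0.542 m, 0.372 m; V_A = Σ kqᵢ/rᵢ = -8.34×10⁴ V.
At B: distances to the source charges are 1.13 m, 2.04 m; V_B = Σ kqᵢ/rᵢ = 3250 V.
ΔV = V_B − V_A = 8.66×10⁴ V.
W_field = −qΔV = −(-5.57×10⁻⁶ C)(8.66×10⁴ V) = 0.483 J.

0.483 J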